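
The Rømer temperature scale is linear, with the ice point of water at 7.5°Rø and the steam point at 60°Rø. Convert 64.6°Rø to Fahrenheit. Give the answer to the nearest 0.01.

Linear interpolation between the fixed points: C = (64.6 - 7.5) × 100 / (60 - 7.5) = 108.7619°C.
Then 108.7619 × 1.8 + 32 = 227.77°F.

227.77°F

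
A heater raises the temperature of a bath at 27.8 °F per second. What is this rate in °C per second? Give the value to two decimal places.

The quantity depends on a temperature interval, so only the ratio of degree sizes applies; the offset between the scales is irrelevant.
A change of 1°F is a change of 5/9°C, so 27.8 × 5/9 = 15.44.

15.44 °C/second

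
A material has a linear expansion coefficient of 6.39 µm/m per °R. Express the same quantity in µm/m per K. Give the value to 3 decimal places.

11.502 µm/m per K

Since only a temperature interval is involved, the additive offset between the scales drops out.
A change of 1 K is a change of 1.8°R, so per K the value is 6.39 × 1.8 = 11.502.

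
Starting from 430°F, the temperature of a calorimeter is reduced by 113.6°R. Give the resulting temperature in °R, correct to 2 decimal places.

Initial temperature in Celsius: (430 - 32) × 5/9 = 221.1111°C.
The 113.6°R change is an interval, so only the factor 5/9 applies: -113.6 × 5/9 = -63.1111°C.
Final Celsius temperature: 221.1111 - 63.1111 = 158.0000°C.
In Rankine: 158.0000 × 1.8 + 491.67 = 776.07°R.

776.07°R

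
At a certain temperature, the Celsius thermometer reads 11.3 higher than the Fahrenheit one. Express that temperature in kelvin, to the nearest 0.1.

Let x be the Fahrenheit reading; then the Celsius reading is 5/9·x - 17.7778.
(5/9·x - 17.7778) - x = 11.3  ⇒  (-4/9)·x = 29.0778  ⇒  x = -65.4250°F.
In Celsius: (-65.425 - 32) × 5/9 = -54.1250°C.
In kelvin: -54.1250 + 273.15 = 219.0 K.

219.0 K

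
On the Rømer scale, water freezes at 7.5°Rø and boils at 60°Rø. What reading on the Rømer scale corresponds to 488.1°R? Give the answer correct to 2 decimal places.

6.46°Rø

First in Celsius: (488.1 - 491.67) × 5/9 = -1.9833°C.
Linearly onto the Rømer scale: 7.5 + (-1.9833 / 100) × (60 - 7.5) = 6.46°Rø.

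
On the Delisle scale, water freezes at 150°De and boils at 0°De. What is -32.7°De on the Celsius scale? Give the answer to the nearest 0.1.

121.8°C

Linear interpolation between the fixed points: C = (-32.7 - 150) × 100 / (0 - 150) = 121.8000°C.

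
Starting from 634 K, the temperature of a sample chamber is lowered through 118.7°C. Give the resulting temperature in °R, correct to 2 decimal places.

927.54°R

Initial temperature in Celsius: 634 - 273.15 = 360.8500°C.
Final Celsius temperature: 360.8500 - 118.7000 = 242.1500°C.
In Rankine: 242.1500 × 1.8 + 491.67 = 927.54°R.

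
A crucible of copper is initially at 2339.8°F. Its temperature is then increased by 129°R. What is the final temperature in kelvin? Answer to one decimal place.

Initial temperature in Celsius: (2339.8 - 32) × 5/9 = 1282.1111°C.
The 129°R change is an interval, so only the factor 5/9 applies: +129 × 5/9 = +71.6667°C.
Final Celsius temperature: 1282.1111 + 71.6667 = 1353.7778°C.
In kelvin: 1353.7778 + 273.15 = 1626.9 K.

1626.9 K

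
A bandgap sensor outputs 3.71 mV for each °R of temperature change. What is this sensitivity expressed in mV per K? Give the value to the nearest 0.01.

6.68 mV per K

The quantity depends on a temperature interval, so only the ratio of degree sizes applies; the offset between the scales is irrelevant.
A change of 1 K is a change of 1.8°R, so per K the value is 3.71 × 1.8 = 6.68.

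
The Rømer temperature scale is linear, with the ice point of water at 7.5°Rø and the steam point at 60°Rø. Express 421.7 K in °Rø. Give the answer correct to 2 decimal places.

First in Celsius: 421.7 - 273.15 = 148.5500°C.
Linearly onto the Rømer scale: 7.5 + (148.5500 / 100) × (60 - 7.5) = 85.49°Rø.

85.49°Rø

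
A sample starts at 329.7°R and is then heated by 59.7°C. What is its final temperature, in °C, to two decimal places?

Initial temperature in Celsius: (329.7 - 491.67) × 5/9 = -89.9833°C.
Final Celsius temperature: -89.9833 + 59.7000 = -30.2833°C.

-30.28°C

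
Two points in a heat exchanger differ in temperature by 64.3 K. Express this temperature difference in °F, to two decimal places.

115.74°F

For a temperature interval the offset drops out; only the factor 1.8 applies.
64.3 × 1.8 = 115.74.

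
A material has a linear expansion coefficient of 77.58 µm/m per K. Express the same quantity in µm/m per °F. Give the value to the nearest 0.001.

Since only a temperature interval is involved, the additive offset between the scales drops out.
A change of 1°F is a change of 5/9 K, so per °F the value is 77.58 × 5/9 = 43.100.

43.100 µm/m per °F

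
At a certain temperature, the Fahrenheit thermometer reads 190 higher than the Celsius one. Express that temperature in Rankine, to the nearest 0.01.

Let x be the Celsius reading; then the Fahrenheit reading is 1.8·x + 32.
(1.8·x + 32) - x = 190  ⇒  (0.8)·x = 158  ⇒  x = 197.5000°C.
In Rankine: 197.5000 × 1.8 + 491.67 = 847.17°R.

847.17°R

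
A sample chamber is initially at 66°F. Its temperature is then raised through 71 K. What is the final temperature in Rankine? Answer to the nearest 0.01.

653.47°R

Initial temperature in Celsius: (66 - 32) × 5/9 = 18.8889°C.
The 71 K change is an interval; Kelvin and Celsius degrees are the same size, so ΔC = +71°C.
Final Celsius temperature: 18.8889 + 71.0000 = 89.8889°C.
In Rankine: 89.8889 × 1.8 + 491.67 = 653.47°R.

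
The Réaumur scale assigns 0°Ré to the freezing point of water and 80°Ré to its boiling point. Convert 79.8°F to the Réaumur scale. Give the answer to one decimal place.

21.2°Ré

First in Celsius: (79.8 - 32) × 5/9 = 26.5556°C.
Linearly onto the Réaumur scale: 0 + (26.5556 / 100) × (80 - 0) = 21.2°Ré.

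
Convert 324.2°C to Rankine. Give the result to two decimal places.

1075.23°R

In Rankine: 324.2000 × 1.8 + 491.67 = 1075.23°R.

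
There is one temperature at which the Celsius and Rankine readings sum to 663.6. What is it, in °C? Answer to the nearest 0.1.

Let C be the Celsius reading. The Rankine reading is R = 1.8·C + 491.67.
Require C + R = 663.6: (2.8)·C + 491.67 = 663.6.
C = (663.6 - 491.67) / (2.8) = 61.4.

61.4°C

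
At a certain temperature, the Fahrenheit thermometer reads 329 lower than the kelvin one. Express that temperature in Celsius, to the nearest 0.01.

Let x be the kelvin reading; then the Fahrenheit reading is 1.8·x - 459.67.
(1.8·x - 459.67) - x = -329  ⇒  (0.8)·x = 130.67  ⇒  x = 163.3375 K.
In Celsius: 163.3375 - 273.15 = -109.81°C.

-109.81°C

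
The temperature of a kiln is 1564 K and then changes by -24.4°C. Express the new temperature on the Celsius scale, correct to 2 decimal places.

Initial temperature in Celsius: 1564 - 273.15 = 1290.8500°C.
Final Celsius temperature: 1290.8500 - 24.4000 = 1266.4500°C.

1266.45°C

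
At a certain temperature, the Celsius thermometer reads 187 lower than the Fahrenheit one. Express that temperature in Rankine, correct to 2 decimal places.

Let x be the Fahrenheit reading; then the Celsius reading is 5/9·x - 17.7778.
(5/9·x - 17.7778) - x = -187  ⇒  (-4/9)·x = -169.222  ⇒  x = 380.7500°F.
In Celsius: (380.75 - 32) × 5/9 = 193.7500°C.
In Rankine: 193.7500 × 1.8 + 491.67 = 840.42°R.

840.42°R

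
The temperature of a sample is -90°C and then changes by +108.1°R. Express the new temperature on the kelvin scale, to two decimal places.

243.21 K

The 108.1°R change is an interval, so only the factor 5/9 applies: +108.1 × 5/9 = +60.0556°C.
Final Celsius temperature: -90.0000 + 60.0556 = -29.9444°C.
In kelvin: -29.9444 + 273.15 = 243.21 K.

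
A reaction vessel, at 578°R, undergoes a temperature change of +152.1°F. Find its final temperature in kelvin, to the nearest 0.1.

405.6 K

Initial temperature in Celsius: (578 - 491.67) × 5/9 = 47.9611°C.
The 152.1°F change is an interval, so only the factor 5/9 applies: +152.1 × 5/9 = +84.5000°C.
Final Celsius temperature: 47.9611 + 84.5000 = 132.4611°C.
In kelvin: 132.4611 + 273.15 = 405.6 K.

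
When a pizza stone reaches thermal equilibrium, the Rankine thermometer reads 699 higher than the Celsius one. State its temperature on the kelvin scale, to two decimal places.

Let x be the Celsius reading; then the Rankine reading is 1.8·x + 491.67.
(1.8·x + 491.67) - x = 699  ⇒  (0.8)·x = 207.33  ⇒  x = 259.1625°C.
In kelvin: 259.1625 + 273.15 = 532.31 K.

532.31 K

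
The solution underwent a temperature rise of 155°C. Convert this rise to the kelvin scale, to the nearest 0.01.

Celsius and kelvin degrees are the same size, so the interval is unchanged: 155.00.

155.00 K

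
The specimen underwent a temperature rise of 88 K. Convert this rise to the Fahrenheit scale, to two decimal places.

An interval of 1 K corresponds to 1.8°F.
88 × 1.8 = 158.40.

158.40°F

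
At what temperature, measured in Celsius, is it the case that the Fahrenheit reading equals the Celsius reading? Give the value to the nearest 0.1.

Let C be the Celsius reading. The Fahrenheit reading is F = 1.8·C + 32.
Set F = C: 1.8·C + 32 = C.
(0.8)·C = -32  ⇒  C = -40.0.

-40.0°C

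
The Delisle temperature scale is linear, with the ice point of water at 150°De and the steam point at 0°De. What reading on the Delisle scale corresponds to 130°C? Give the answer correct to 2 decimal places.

-45.00°De

Linearly onto the Delisle scale: 150 + (130.0000 / 100) × (0 - 150) = -45.00°De.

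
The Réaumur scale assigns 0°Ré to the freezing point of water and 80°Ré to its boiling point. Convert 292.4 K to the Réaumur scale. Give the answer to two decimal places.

15.40°Ré

First in Celsius: 292.4 - 273.15 = 19.2500°C.
Linearly onto the Réaumur scale: 0 + (19.2500 / 100) × (80 - 0) = 15.40°Ré.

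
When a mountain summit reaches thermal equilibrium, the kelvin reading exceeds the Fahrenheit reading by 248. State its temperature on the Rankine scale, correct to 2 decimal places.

Let x be the Fahrenheit reading; then the kelvin reading is 5/9·x + 255.372.
(5/9·x + 255.372) - x = 248  ⇒  (-4/9)·x = -7.37222  ⇒  x = 16.5875°F.
In Celsius: (16.5875 - 32) × 5/9 = -8.5625°C.
In Rankine: -8.5625 × 1.8 + 491.67 = 476.26°R.

476.26°R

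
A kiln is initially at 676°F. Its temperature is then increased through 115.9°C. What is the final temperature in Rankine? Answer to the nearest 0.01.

1344.29°R

Initial temperature in Celsius: (676 - 32) × 5/9 = 357.7778°C.
Final Celsius temperature: 357.7778 + 115.9000 = 473.6778°C.
In Rankine: 473.6778 × 1.8 + 491.67 = 1344.29°R.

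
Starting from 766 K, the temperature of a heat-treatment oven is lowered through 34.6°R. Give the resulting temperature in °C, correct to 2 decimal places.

473.63°C

Initial temperature in Celsius: 766 - 273.15 = 492.8500°C.
The 34.6°R change is an interval, so only the factor 5/9 applies: -34.6 × 5/9 = -19.2222°C.
Final Celsius temperature: 492.8500 - 19.2222 = 473.6278°C.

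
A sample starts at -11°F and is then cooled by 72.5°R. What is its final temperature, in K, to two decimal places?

208.98 K

Initial temperature in Celsius: (-11 - 32) × 5/9 = -23.8889°C.
The 72.5°R change is an interval, so only the factor 5/9 applies: -72.5 × 5/9 = -40.2778°C.
Final Celsius temperature: -23.8889 - 40.2778 = -64.1667°C.
In kelvin: -64.1667 + 273.15 = 208.98 K.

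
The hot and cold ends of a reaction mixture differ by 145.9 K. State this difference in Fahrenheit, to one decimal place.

Only the scale ratio 1.8 matters for a change in temperature.
145.9 × 1.8 = 262.6.

262.6°F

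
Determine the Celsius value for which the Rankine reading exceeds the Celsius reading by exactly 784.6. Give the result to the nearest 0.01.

Let C be the Celsius reading. The Rankine reading is R = 1.8·C + 491.67.
Require R - C = 784.6: (0.8)·C + 491.67 = 784.6.
C = (784.6 - 491.67) / (0.8) = 366.16.

366.16°C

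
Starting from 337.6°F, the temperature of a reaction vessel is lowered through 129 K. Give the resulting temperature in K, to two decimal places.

Initial temperature in Celsius: (337.6 - 32) × 5/9 = 169.7778°C.
The 129 K change is an interval; Kelvin and Celsius degrees are the same size, so ΔC = -129°C.
Final Celsius temperature: 169.7778 - 129.0000 = 40.7778°C.
In kelvin: 40.7778 + 273.15 = 313.93 K.

313.93 K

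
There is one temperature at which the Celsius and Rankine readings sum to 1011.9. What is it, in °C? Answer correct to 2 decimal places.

185.80°C

Let C be the Celsius reading. The Rankine reading is R = 1.8·C + 491.67.
Require C + R = 1011.9: (2.8)·C + 491.67 = 1011.9.
C = (1011.9 - 491.67) / (2.8) = 185.80.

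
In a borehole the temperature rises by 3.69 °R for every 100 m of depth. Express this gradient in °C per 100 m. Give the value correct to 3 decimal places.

2.050 °C/100 m

Since only a temperature interval is involved, the additive offset between the scales drops out.
A change of 1°R is a change of 5/9°C, so 3.69 × 5/9 = 2.050.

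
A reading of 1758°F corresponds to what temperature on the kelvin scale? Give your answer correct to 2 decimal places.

1232.04 K

In Celsius: (1758 - 32) × 5/9 = 958.8889°C.
In kelvin: 958.8889 + 273.15 = 1232.04 K.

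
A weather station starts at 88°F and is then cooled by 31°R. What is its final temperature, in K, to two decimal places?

Initial temperature in Celsius: (88 - 32) × 5/9 = 31.1111°C.
The 31°R change is an interval, so only the factor 5/9 applies: -31 × 5/9 = -17.2222°C.
Final Celsius temperature: 31.1111 - 17.2222 = 13.8889°C.
In kelvin: 13.8889 + 273.15 = 287.04 K.

287.04 K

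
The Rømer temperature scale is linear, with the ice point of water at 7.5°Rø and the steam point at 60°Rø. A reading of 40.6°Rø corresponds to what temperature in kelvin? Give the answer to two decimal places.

336.20 K

Linear interpolation between the fixed points: C = (40.6 - 7.5) × 100 / (60 - 7.5) = 63.0476°C.
Then 63.0476 + 273.15 = 336.20 K.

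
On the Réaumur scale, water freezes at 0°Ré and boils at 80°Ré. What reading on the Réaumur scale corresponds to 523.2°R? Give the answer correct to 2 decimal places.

14.01°Ré

First in Celsius: (523.2 - 491.67) × 5/9 = 17.5167°C.
Linearly onto the Réaumur scale: 0 + (17.5167 / 100) × (80 - 0) = 14.01°Ré.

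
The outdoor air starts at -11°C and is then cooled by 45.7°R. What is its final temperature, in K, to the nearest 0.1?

236.8 K

The 45.7°R change is an interval, so only the factor 5/9 applies: -45.7 × 5/9 = -25.3889°C.
Final Celsius temperature: -11.0000 - 25.3889 = -36.3889°C.
In kelvin: -36.3889 + 273.15 = 236.8 K.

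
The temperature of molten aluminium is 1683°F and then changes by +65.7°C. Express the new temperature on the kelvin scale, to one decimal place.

1256.1 K

Initial temperature in Celsius: (1683 - 32) × 5/9 = 917.2222°C.
Final Celsius temperature: 917.2222 + 65.7000 = 982.9222°C.
In kelvin: 982.9222 + 273.15 = 1256.1 K.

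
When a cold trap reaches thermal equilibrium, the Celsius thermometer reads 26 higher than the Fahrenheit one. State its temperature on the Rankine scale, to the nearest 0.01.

Let x be the Fahrenheit reading; then the Celsius reading is 5/9·x - 17.7778.
(5/9·x - 17.7778) - x = 26  ⇒  (-4/9)·x = 43.7778  ⇒  x = -98.5000°F.
In Celsius: (-98.5 - 32) × 5/9 = -72.5000°C.
In Rankine: -72.5000 × 1.8 + 491.67 = 361.17°R.

361.17°R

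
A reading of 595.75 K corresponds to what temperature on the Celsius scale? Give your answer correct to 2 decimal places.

In Celsius: 595.75 - 273.15 = 322.6000°C.

322.60°C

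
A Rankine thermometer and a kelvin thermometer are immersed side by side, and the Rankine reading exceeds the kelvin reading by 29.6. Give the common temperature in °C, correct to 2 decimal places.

-236.15°C

Let x be the Rankine reading; then the kelvin reading is 5/9·x.
(5/9·x) - x = -29.6  ⇒  (-4/9)·x = -29.6  ⇒  x = 66.6000°R.
In Celsius: (66.6 - 491.67) × 5/9 = -236.15°C.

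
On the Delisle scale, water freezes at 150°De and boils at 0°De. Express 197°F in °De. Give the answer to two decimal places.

First in Celsius: (197 - 32) × 5/9 = 91.6667°C.
Linearly onto the Delisle scale: 150 + (91.6667 / 100) × (0 - 150) = 12.50°De.

12.50°De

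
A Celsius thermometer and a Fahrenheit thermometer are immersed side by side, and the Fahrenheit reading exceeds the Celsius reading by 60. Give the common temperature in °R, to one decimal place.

Let x be the Celsius reading; then the Fahrenheit reading is 1.8·x + 32.
(1.8·x + 32) - x = 60  ⇒  (0.8)·x = 28  ⇒  x = 35.0000°C.
In Rankine: 35.0000 × 1.8 + 491.67 = 554.7°R.

554.7°R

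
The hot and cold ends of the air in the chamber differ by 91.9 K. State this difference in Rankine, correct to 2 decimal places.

Only the scale ratio 1.8 matters for a change in temperature.
91.9 × 1.8 = 165.42.

165.42°R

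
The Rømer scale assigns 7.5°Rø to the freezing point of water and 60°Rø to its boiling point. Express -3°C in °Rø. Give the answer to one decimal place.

Linearly onto the Rømer scale: 7.5 + (-3.0000 / 100) × (60 - 7.5) = 5.9°Rø.

5.9°Rø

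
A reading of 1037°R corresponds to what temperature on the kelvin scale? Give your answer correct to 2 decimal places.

576.11 K

In Celsius: (1037 - 491.67) × 5/9 = 302.9611°C.
In kelvin: 302.9611 + 273.15 = 576.11 K.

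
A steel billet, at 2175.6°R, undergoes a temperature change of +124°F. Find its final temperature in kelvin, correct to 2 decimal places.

Initial temperature in Celsius: (2175.6 - 491.67) × 5/9 = 935.5167°C.
The 124°F change is an interval, so only the factor 5/9 applies: +124 × 5/9 = +68.8889°C.
Final Celsius temperature: 935.5167 + 68.8889 = 1004.4056°C.
In kelvin: 1004.4056 + 273.15 = 1277.56 K.

1277.56 K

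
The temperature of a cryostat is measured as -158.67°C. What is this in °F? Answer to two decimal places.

-253.61°F

In Fahrenheit: -158.6700 × 1.8 + 32 = -253.61°F.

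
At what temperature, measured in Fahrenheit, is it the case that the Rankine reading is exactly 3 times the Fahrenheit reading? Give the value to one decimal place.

229.8°F

Let F be the Fahrenheit reading. The Rankine reading is R = 1·F + 459.67.
Require R = 3·F: 1·F + 459.67 = 3·F.
(-2)·F = -459.67  ⇒  F = 229.8.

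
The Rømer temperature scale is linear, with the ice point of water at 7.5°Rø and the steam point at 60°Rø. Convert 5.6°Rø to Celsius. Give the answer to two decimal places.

Linear interpolation between the fixed points: C = (5.6 - 7.5) × 100 / (60 - 7.5) = -3.6190°C.

-3.62°C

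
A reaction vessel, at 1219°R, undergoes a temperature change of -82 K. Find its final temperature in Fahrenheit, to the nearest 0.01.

Initial temperature in Celsius: (1219 - 491.67) × 5/9 = 404.0722°C.
The 82 K change is an interval; Kelvin and Celsius degrees are the same size, so ΔC = -82°C.
Final Celsius temperature: 404.0722 - 82.0000 = 322.0722°C.
In Fahrenheit: 322.0722 × 1.8 + 32 = 611.73°F.

611.73°F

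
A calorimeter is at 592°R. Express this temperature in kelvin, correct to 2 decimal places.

328.89 K

In Celsius: (592 - 491.67) × 5/9 = 55.7389°C.
In kelvin: 55.7389 + 273.15 = 328.89 K.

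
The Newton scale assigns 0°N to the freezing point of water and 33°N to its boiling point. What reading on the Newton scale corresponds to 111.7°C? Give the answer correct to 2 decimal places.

Linearly onto the Newton scale: 0 + (111.7000 / 100) × (33 - 0) = 36.86°N.

36.86°N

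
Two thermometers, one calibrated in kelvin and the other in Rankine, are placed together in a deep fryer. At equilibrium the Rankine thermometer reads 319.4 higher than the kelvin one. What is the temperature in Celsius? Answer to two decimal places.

126.10°C

Let x be the kelvin reading; then the Rankine reading is 1.8·x.
(1.8·x) - x = 319.4  ⇒  (0.8)·x = 319.4  ⇒  x = 399.2500 K.
In Celsius: 399.25 - 273.15 = 126.10°C.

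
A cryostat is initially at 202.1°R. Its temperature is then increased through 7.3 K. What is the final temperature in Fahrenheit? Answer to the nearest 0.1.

Initial temperature in Celsius: (202.1 - 491.67) × 5/9 = -160.8722°C.
The 7.3 K change is an interval; Kelvin and Celsius degrees are the same size, so ΔC = +7.3°C.
Final Celsius temperature: -160.8722 + 7.3000 = -153.5722°C.
In Fahrenheit: -153.5722 × 1.8 + 32 = -244.4°F.

-244.4°F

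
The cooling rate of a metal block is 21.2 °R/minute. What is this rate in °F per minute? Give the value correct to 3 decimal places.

Since only a temperature interval is involved, the additive offset between the scales drops out.
A change of 1°R is a change of 1°F, so 21.2 × 1 = 21.200.

21.200 °F/minute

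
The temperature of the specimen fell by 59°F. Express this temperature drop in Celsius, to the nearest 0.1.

Only the scale ratio 5/9 matters for a change in temperature.
59 × 5/9 = 32.8.

32.8°C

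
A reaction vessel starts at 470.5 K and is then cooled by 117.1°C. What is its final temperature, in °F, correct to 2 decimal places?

Initial temperature in Celsius: 470.5 - 273.15 = 197.3500°C.
Final Celsius temperature: 197.3500 - 117.1000 = 80.2500°C.
In Fahrenheit: 80.2500 × 1.8 + 32 = 176.45°F.

176.45°F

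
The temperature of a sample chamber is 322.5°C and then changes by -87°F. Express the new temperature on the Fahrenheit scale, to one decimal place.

525.5°F

The 87°F change is an interval, so only the factor 5/9 applies: -87 × 5/9 = -48.3333°C.
Final Celsius temperature: 322.5000 - 48.3333 = 274.1667°C.
In Fahrenheit: 274.1667 × 1.8 + 32 = 525.5°F.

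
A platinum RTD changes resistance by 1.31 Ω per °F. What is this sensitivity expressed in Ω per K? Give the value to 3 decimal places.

2.358 Ω per K

Since only a temperature interval is involved, the additive offset between the scales drops out.
A change of 1 K is a change of 1.8°F, so per K the value is 1.31 × 1.8 = 2.358.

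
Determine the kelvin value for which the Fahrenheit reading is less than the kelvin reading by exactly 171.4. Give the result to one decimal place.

360.3 K

Let K be the kelvin reading. The Fahrenheit reading is F = 1.8·K - 459.67.
Require F - K = -171.4: (0.8)·K - 459.67 = -171.4.
K = (-171.4 + 459.67) / (0.8) = 360.3.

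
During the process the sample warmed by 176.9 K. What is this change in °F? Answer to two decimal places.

318.42°F

For a temperature interval the offset drops out; only the factor 1.8 applies.
176.9 × 1.8 = 318.42.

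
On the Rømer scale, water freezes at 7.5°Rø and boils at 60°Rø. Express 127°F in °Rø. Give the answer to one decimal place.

First in Celsius: (127 - 32) × 5/9 = 52.7778°C.
Linearly onto the Rømer scale: 7.5 + (52.7778 / 100) × (60 - 7.5) = 35.2°Rø.

35.2°Rø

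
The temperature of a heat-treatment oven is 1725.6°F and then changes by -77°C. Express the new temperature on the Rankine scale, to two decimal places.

2046.67°R

Initial temperature in Celsius: (1725.6 - 32) × 5/9 = 940.8889°C.
Final Celsius temperature: 940.8889 - 77.0000 = 863.8889°C.
In Rankine: 863.8889 × 1.8 + 491.67 = 2046.67°R.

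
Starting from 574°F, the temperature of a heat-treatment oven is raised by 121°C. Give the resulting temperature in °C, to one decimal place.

422.1°C

Initial temperature in Celsius: (574 - 32) × 5/9 = 301.1111°C.
Final Celsius temperature: 301.1111 + 121.0000 = 422.1111°C.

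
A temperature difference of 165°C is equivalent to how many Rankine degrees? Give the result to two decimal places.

297.00°R

An interval of 1°C corresponds to 1.8°R.
165 × 1.8 = 297.00.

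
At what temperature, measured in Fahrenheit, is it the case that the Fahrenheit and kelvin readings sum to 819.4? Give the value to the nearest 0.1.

362.6°F

Let F be the Fahrenheit reading. The kelvin reading is K = 5/9·F + 255.372.
Require F + K = 819.4: (14/9)·F + 255.372 = 819.4.
F = (819.4 - 255.372) / (14/9) = 362.6.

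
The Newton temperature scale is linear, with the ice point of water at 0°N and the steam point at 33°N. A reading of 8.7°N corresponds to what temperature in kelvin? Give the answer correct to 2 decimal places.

299.51 K

Linear interpolation between the fixed points: C = (8.7 - 0) × 100 / (33 - 0) = 26.3636°C.
Then 26.3636 + 273.15 = 299.51 K.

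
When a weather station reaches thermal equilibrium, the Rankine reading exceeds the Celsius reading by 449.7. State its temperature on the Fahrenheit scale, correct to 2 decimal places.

Let x be the Celsius reading; then the Rankine reading is 1.8·x + 491.67.
(1.8·x + 491.67) - x = 449.7  ⇒  (0.8)·x = -41.97  ⇒  x = -52.4625°C.
In Fahrenheit: -52.4625 × 1.8 + 32 = -62.43°F.

-62.43°F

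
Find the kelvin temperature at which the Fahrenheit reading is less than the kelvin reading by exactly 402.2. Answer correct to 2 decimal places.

Let K be the kelvin reading. The Fahrenheit reading is F = 1.8·K - 459.67.
Require F - K = -402.2: (0.8)·K - 459.67 = -402.2.
K = (-402.2 + 459.67) / (0.8) = 71.84.

71.84 K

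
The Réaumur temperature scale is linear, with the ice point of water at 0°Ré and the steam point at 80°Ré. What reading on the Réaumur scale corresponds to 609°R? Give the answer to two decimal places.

First in Celsius: (609 - 491.67) × 5/9 = 65.1833°C.
Linearly onto the Réaumur scale: 0 + (65.1833 / 100) × (80 - 0) = 52.15°Ré.

52.15°Ré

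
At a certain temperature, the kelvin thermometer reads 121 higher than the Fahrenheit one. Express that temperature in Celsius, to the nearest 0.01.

Let x be the Fahrenheit reading; then the kelvin reading is 5/9·x + 255.372.
(5/9·x + 255.372) - x = 121  ⇒  (-4/9)·x = -134.372  ⇒  x = 302.3375°F.
In Celsius: (302.3375 - 32) × 5/9 = 150.19°C.

150.19°C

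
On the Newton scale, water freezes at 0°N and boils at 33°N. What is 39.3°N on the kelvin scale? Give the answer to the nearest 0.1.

Linear interpolation between the fixed points: C = (39.3 - 0) × 100 / (33 - 0) = 119.0909°C.
Then 119.0909 + 273.15 = 392.2 K.

392.2 K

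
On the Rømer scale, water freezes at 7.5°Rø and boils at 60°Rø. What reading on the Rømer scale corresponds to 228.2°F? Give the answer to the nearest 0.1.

64.7°Rø

First in Celsius: (228.2 - 32) × 5/9 = 109.0000°C.
Linearly onto the Rømer scale: 7.5 + (109.0000 / 100) × (60 - 7.5) = 64.7°Rø.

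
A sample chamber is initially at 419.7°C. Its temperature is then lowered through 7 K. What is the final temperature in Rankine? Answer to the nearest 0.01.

The 7 K change is an interval; Kelvin and Celsius degrees are the same size, so ΔC = -7°C.
Final Celsius temperature: 419.7000 - 7.0000 = 412.7000°C.
In Rankine: 412.7000 × 1.8 + 491.67 = 1234.53°R.

1234.53°R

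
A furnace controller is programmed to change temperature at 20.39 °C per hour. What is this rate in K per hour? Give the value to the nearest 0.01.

20.39 K/hour

Since only a temperature interval is involved, the additive offset between the scales drops out.
A change of 1°C is a change of 1 K, so 20.39 × 1 = 20.39.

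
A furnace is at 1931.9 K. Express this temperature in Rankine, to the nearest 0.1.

In Celsius: 1931.9 - 273.15 = 1658.7500°C.
In Rankine: 1658.7500 × 1.8 + 491.67 = 3477.4°R.

3477.4°R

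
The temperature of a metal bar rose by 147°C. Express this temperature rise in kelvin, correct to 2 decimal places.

147.00 K

Celsius and kelvin degrees are the same size, so the interval is unchanged: 147.00.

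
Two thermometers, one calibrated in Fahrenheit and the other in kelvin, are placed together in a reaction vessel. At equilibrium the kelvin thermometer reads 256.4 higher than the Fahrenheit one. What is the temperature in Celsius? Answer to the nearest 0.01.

-19.06°C

Let x be the Fahrenheit reading; then the kelvin reading is 5/9·x + 255.372.
(5/9·x + 255.372) - x = 256.4  ⇒  (-4/9)·x = 37/36  ⇒  x = -2.3125°F.
In Celsius: (-2.3125 - 32) × 5/9 = -19.06°C.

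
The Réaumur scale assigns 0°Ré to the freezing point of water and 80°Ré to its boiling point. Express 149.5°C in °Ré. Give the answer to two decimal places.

Linearly onto the Réaumur scale: 0 + (149.5000 / 100) × (80 - 0) = 119.60°Ré.

119.60°Ré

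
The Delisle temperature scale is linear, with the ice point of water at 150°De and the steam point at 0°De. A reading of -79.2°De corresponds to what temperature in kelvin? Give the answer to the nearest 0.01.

Linear interpolation between the fixed points: C = (-79.2 - 150) × 100 / (0 - 150) = 152.8000°C.
Then 152.8000 + 273.15 = 425.95 K.

425.95 K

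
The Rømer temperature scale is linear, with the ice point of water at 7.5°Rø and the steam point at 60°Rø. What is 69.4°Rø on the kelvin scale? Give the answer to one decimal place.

391.1 K

Linear interpolation between the fixed points: C = (69.4 - 7.5) × 100 / (60 - 7.5) = 117.9048°C.
Then 117.9048 + 273.15 = 391.1 K.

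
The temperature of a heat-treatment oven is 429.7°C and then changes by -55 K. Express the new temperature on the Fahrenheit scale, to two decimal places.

706.46°F

The 55 K change is an interval; Kelvin and Celsius degrees are the same size, so ΔC = -55°C.
Final Celsius temperature: 429.7000 - 55.0000 = 374.7000°C.
In Fahrenheit: 374.7000 × 1.8 + 32 = 706.46°F.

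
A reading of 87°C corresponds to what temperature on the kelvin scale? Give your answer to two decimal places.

360.15 K

In kelvin: 87.0000 + 273.15 = 360.15 K.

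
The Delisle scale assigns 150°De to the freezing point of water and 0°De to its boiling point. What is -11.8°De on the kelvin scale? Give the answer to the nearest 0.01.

381.02 K

Linear interpolation between the fixed points: C = (-11.8 - 150) × 100 / (0 - 150) = 107.8667°C.
Then 107.8667 + 273.15 = 381.02 K.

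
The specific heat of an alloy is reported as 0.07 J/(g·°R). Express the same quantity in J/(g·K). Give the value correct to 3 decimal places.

0.126 J/(g·K)

Since only a temperature interval is involved, the additive offset between the scales drops out.
A change of 1 K is a change of 1.8°R, so per K the value is 0.07 × 1.8 = 0.126.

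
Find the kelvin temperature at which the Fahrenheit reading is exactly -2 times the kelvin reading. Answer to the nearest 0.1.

Let K be the kelvin reading. The Fahrenheit reading is F = 1.8·K - 459.67.
Require F = -2·K: 1.8·K - 459.67 = -2·K.
(3.8)·K = 459.67  ⇒  K = 121.0.

121.0 K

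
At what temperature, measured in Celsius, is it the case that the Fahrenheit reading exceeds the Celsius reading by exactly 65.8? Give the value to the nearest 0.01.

42.25°C

Let C be the Celsius reading. The Fahrenheit reading is F = 1.8·C + 32.
Require F - C = 65.8: (0.8)·C + 32 = 65.8.
C = (65.8 - 32) / (0.8) = 42.25.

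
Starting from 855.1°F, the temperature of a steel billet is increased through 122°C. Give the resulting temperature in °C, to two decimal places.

579.28°C

Initial temperature in Celsius: (855.1 - 32) × 5/9 = 457.2778°C.
Final Celsius temperature: 457.2778 + 122.0000 = 579.2778°C.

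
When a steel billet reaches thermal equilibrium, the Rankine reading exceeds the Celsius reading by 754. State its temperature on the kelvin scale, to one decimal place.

Let x be the Celsius reading; then the Rankine reading is 1.8·x + 491.67.
(1.8·x + 491.67) - x = 754  ⇒  (0.8)·x = 262.33  ⇒  x = 327.9125°C.
In kelvin: 327.9125 + 273.15 = 601.1 K.

601.1 K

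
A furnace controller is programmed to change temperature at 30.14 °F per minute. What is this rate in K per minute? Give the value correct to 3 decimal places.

16.744 K/minute

The quantity depends on a temperature interval, so only the ratio of degree sizes applies; the offset between the scales is irrelevant.
A change of 1°F is a change of 5/9 K, so 30.14 × 5/9 = 16.744.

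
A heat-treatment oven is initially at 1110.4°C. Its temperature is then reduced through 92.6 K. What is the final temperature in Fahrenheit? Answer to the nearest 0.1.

1864.0°F

The 92.6 K change is an interval; Kelvin and Celsius degrees are the same size, so ΔC = -92.6°C.
Final Celsius temperature: 1110.4000 - 92.6000 = 1017.8000°C.
In Fahrenheit: 1017.8000 × 1.8 + 32 = 1864.0°F.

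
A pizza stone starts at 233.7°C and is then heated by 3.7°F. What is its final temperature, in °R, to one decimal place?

The 3.7°F change is an interval, so only the factor 5/9 applies: +3.7 × 5/9 = +2.0556°C.
Final Celsius temperature: 233.7000 + 2.0556 = 235.7556°C.
In Rankine: 235.7556 × 1.8 + 491.67 = 916.0°R.

916.0°R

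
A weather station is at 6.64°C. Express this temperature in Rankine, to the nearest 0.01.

503.62°R

In Rankine: 6.6400 × 1.8 + 491.67 = 503.62°R.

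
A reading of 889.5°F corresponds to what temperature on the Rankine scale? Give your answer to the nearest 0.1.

1349.2°R

In Celsius: (889.5 - 32) × 5/9 = 476.3889°C.
In Rankine: 476.3889 × 1.8 + 491.67 = 1349.2°R.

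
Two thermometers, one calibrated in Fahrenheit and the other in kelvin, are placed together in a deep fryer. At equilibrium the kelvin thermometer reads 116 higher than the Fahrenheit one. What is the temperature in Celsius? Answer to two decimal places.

156.44°C

Let x be the Fahrenheit reading; then the kelvin reading is 5/9·x + 255.372.
(5/9·x + 255.372) - x = 116  ⇒  (-4/9)·x = -139.372  ⇒  x = 313.5875°F.
In Celsius: (313.5875 - 32) × 5/9 = 156.44°C.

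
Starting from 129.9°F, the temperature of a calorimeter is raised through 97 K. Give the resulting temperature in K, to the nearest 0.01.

Initial temperature in Celsius: (129.9 - 32) × 5/9 = 54.3889°C.
The 97 K change is an interval; Kelvin and Celsius degrees are the same size, so ΔC = +97°C.
Final Celsius temperature: 54.3889 + 97.0000 = 151.3889°C.
In kelvin: 151.3889 + 273.15 = 424.54 K.

424.54 K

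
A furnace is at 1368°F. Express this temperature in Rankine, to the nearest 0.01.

1827.67°R

In Celsius: (1368 - 32) × 5/9 = 742.2222°C.
In Rankine: 742.2222 × 1.8 + 491.67 = 1827.67°R.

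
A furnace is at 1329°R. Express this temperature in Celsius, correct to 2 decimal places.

In Celsius: (1329 - 491.67) × 5/9 = 465.1833°C.

465.18°C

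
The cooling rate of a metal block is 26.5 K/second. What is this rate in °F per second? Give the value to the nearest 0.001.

47.700 °F/second

The quantity depends on a temperature interval, so only the ratio of degree sizes applies; the offset between the scales is irrelevant.
A change of 1 K is a change of 1.8°F, so 26.5 × 1.8 = 47.700.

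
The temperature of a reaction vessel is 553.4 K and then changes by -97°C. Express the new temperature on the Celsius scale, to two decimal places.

Initial temperature in Celsius: 553.4 - 273.15 = 280.2500°C.
Final Celsius temperature: 280.2500 - 97.0000 = 183.2500°C.

183.25°C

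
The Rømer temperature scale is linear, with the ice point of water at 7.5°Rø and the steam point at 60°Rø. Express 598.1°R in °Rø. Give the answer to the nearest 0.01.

38.54°Rø

First in Celsius: (598.1 - 491.67) × 5/9 = 59.1278°C.
Linearly onto the Rømer scale: 7.5 + (59.1278 / 100) × (60 - 7.5) = 38.54°Rø.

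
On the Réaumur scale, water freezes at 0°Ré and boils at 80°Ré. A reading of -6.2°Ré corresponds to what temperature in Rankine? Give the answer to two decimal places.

Linear interpolation between the fixed points: C = (-6.2 - 0) × 100 / (80 - 0) = -7.7500°C.
Then -7.7500 × 1.8 + 491.67 = 477.72°R.

477.72°R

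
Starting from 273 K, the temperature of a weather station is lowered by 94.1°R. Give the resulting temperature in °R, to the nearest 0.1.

Initial temperature in Celsius: 273 - 273.15 = -0.1500°C.
The 94.1°R change is an interval, so only the factor 5/9 applies: -94.1 × 5/9 = -52.2778°C.
Final Celsius temperature: -0.1500 - 52.2778 = -52.4278°C.
In Rankine: -52.4278 × 1.8 + 491.67 = 397.3°R.

397.3°R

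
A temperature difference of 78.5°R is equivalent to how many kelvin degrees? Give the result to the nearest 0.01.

For a temperature interval the offset drops out; only the factor 5/9 applies.
78.5 × 5/9 = 43.61.

43.61 K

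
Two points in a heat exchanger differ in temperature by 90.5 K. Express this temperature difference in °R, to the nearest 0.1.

Only the scale ratio 1.8 matters for a change in temperature.
90.5 × 1.8 = 162.9.

162.9°R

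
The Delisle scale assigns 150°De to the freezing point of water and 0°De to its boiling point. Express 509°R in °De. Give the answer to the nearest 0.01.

First in Celsius: (509 - 491.67) × 5/9 = 9.6278°C.
Linearly onto the Delisle scale: 150 + (9.6278 / 100) × (0 - 150) = 135.56°De.

135.56°De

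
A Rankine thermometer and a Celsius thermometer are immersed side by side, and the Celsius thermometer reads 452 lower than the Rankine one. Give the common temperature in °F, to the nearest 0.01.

-57.26°F

Let x be the Rankine reading; then the Celsius reading is 5/9·x - 273.15.
(5/9·x - 273.15) - x = -452  ⇒  (-4/9)·x = -178.85  ⇒  x = 402.4125°R.
In Celsius: (402.4125 - 491.67) × 5/9 = -49.5875°C.
In Fahrenheit: -49.5875 × 1.8 + 32 = -57.26°F.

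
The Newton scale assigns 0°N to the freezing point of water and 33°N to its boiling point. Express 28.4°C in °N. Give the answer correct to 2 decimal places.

9.37°N

Linearly onto the Newton scale: 0 + (28.4000 / 100) × (33 - 0) = 9.37°N.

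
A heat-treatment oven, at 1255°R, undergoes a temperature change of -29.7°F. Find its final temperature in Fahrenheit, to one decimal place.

765.6°F

Initial temperature in Celsius: (1255 - 491.67) × 5/9 = 424.0722°C.
The 29.7°F change is an interval, so only the factor 5/9 applies: -29.7 × 5/9 = -16.5000°C.
Final Celsius temperature: 424.0722 - 16.5000 = 407.5722°C.
In Fahrenheit: 407.5722 × 1.8 + 32 = 765.6°F.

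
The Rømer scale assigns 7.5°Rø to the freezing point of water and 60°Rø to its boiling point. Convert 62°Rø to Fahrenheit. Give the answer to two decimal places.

218.86°F

Linear interpolation between the fixed points: C = (62 - 7.5) × 100 / (60 - 7.5) = 103.8095°C.
Then 103.8095 × 1.8 + 32 = 218.86°F.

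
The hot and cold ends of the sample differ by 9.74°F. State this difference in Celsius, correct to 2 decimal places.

For a temperature interval the offset drops out; only the factor 5/9 applies.
9.74 × 5/9 = 5.41.

5.41°C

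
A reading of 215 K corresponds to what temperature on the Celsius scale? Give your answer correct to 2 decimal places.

-58.15°C

In Celsius: 215 - 273.15 = -58.1500°C.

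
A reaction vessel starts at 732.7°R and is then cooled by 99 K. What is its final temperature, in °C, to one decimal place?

34.9°C

Initial temperature in Celsius: (732.7 - 491.67) × 5/9 = 133.9056°C.
The 99 K change is an interval; Kelvin and Celsius degrees are the same size, so ΔC = -99°C.
Final Celsius temperature: 133.9056 - 99.0000 = 34.9056°C.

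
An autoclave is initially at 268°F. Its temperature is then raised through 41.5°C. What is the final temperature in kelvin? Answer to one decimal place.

Initial temperature in Celsius: (268 - 32) × 5/9 = 131.1111°C.
Final Celsius temperature: 131.1111 + 41.5000 = 172.6111°C.
In kelvin: 172.6111 + 273.15 = 445.8 K.

445.8 K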